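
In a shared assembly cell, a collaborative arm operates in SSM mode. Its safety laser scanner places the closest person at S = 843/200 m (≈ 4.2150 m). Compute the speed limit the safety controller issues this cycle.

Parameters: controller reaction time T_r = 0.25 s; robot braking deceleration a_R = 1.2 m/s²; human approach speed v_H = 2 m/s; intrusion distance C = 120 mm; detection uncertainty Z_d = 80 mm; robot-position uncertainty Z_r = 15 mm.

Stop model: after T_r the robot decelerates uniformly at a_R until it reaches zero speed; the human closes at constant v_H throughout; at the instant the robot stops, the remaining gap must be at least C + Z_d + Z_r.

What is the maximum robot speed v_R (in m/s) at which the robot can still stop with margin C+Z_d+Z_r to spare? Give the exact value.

v_R_max = 7/5 m/s = 1.4000 m/s

at the boundary: (5/12)·v² + (23/12)·v + (-7/2) = 0
  disc = (23/12)² − 4·(5/12)·(-7/2) = 1369/144 ; √disc = 37/12
  v_R = (−(23/12) + 37/12) / (2·(5/12)) = 7/5 m/s
check:
stop time T_s = (7/5)/(6/5) = 1.1667 s
robot covers v_R·T_r = 1.4000·0.2500 = 0.3500 m before braking
robot under decel: 1.4000²/(2·1.2000) = 0.8167 m
human closes 2.0000·1.4167 = 2.8333 m
margins: 0.1200+0.0800+0.0150 = 0.2150 m
sum ≈ 0.3500+0.8167+2.8333+0.2150 ≈ 4.2150 m = S ✓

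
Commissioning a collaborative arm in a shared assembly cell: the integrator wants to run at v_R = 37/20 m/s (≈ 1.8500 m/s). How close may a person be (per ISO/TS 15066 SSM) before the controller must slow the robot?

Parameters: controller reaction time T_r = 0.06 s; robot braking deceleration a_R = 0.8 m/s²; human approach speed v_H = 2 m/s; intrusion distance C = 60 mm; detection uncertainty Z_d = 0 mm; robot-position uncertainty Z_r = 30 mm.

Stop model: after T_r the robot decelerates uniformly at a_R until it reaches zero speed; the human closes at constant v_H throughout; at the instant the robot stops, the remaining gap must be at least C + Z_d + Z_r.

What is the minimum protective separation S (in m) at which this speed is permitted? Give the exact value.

braking lasts T_s = (37/20)/(4/5) = 2.3125 s
robot covers v_R·T_r = 1.8500·0.0600 = 0.1110 m before braking
robot covers 1.8500·2.3125 − ½·0.8000·2.3125² = 2.1391 m while stopping
person approaches 2.0000·(0.0600+2.3125) = 4.7450 m
residual clearance needed = 0.0600+0.0000+0.0300 = 0.0900 m
S_min ≈ 0.1110+2.1391+4.7450+0.0900  ⇒  S_min = 113361/16000 m

S_min = 113361/16000 m = 7.0851 m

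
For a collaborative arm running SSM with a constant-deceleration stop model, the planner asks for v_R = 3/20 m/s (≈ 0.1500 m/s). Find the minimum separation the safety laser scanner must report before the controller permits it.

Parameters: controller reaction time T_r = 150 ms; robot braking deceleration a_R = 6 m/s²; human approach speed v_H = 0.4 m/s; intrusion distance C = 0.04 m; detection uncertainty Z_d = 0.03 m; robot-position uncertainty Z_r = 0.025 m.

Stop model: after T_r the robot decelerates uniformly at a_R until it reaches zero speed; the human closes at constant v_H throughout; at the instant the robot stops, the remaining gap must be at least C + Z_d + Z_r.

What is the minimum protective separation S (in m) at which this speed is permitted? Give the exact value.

braking lasts T_s = (3/20)/6 = 0.0250 s
robot in T_r: 0.1500·0.1500 = 0.0225 m
braking distance = 0.1500²/(2·6.0000) = 0.0019 m
human over T_r+T_s: 0.4000·(0.1500+0.0250) = 0.0700 m
C+Z_d+Z_r = 0.0400+0.0300+0.0250 = 0.0950 m
S_min ≈ 0.0225+0.0019+0.0700+0.0950  ⇒  S_min = 303/1600 m

S_min = 303/1600 m = 0.1894 m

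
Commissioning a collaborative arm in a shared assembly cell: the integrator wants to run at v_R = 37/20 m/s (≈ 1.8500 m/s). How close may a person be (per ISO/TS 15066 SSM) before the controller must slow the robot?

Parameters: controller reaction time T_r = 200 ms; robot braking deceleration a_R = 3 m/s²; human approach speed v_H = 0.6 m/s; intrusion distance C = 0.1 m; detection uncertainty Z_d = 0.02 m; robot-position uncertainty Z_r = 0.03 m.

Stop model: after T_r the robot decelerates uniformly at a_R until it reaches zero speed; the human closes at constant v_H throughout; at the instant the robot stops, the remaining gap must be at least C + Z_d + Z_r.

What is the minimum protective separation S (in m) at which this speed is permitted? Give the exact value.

stop time T_s = (37/20)/3 = 0.6167 s
reaction-phase robot travel = 1.8500·0.2000 = 0.3700 m
robot covers 1.8500·0.6167 − ½·3.0000·0.6167² = 0.5704 m while stopping
person approaches 0.6000·(0.2000+0.6167) = 0.4900 m
margins: 0.1000+0.0200+0.0300 = 0.1500 m
S_min ≈ 0.3700+0.5704+0.4900+0.1500  ⇒  S_min = 3793/2400 m

S_min = 3793/2400 m = 1.5804 m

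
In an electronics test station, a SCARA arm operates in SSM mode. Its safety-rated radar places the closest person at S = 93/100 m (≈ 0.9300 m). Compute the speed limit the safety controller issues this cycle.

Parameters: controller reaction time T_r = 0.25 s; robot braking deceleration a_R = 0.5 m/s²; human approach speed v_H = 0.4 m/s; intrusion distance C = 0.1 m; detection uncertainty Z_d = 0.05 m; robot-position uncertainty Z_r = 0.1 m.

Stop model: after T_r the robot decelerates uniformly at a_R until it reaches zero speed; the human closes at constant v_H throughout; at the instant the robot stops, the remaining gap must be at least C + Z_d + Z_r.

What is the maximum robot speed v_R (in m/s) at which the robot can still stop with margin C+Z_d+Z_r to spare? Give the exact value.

collect terms ⇒ (1)·v_R² + (21/20)·v_R + (-29/50) = 0
  disc = (21/20)² − 4·(1)·(-29/50) = 1369/400 ; √disc = 37/20
  v_R = (−(21/20) + 37/20) / (2·(1)) = 2/5 m/s
check:
stop time T_s = (2/5)/(1/2) = 0.8000 s
reaction-phase robot travel = 0.4000·0.2500 = 0.1000 m
robot covers 0.4000·0.8000 − ½·0.5000·0.8000² = 0.1600 m while stopping
human closes 0.4000·1.0500 = 0.4200 m
margins: 0.1000+0.0500+0.1000 = 0.2500 m
sum ≈ 0.1000+0.1600+0.4200+0.2500 ≈ 0.9300 m = S ✓

v_R_max = 2/5 m/s = 0.4000 m/s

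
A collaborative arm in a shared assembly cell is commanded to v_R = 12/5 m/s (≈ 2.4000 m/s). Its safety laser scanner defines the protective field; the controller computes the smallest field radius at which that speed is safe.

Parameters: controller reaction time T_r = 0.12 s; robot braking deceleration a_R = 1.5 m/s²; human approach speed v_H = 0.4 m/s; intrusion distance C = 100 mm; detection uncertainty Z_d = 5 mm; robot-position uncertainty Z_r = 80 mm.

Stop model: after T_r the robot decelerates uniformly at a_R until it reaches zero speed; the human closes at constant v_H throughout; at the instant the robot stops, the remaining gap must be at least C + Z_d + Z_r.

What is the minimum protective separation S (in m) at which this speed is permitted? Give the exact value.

S_min = 3081/1000 m = 3.0810 m

stop time T_s = (12/5)/(3/2) = 1.6000 s
robot covers v_R·T_r = 2.4000·0.1200 = 0.2880 m before braking
robot under decel: 2.4000²/(2·1.5000) = 1.9200 m
human over T_r+T_s: 0.4000·(0.1200+1.6000) = 0.6880 m
residual clearance needed = 0.1000+0.0050+0.0800 = 0.1850 m
S_min ≈ 0.2880+1.9200+0.6880+0.1850  ⇒  S_min = 3081/1000 m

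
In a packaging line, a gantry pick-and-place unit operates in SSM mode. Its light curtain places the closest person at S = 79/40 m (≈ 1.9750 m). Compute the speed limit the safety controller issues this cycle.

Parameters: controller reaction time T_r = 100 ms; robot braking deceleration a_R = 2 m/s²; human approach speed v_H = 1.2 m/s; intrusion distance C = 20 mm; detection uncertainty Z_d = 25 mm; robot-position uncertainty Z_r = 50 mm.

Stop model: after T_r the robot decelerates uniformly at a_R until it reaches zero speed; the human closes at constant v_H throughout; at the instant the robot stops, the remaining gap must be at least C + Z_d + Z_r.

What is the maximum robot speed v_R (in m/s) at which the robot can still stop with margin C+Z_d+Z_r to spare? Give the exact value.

v_R_max = 8/5 m/s = 1.6000 m/s

collect terms ⇒ (1/4)·v_R² + (7/10)·v_R + (-44/25) = 0
  disc = (7/10)² − 4·(1/4)·(-44/25) = 9/4 ; √disc = 3/2
  v_R = (−(7/10) + 3/2) / (2·(1/4)) = 8/5 m/s
check:
stop time T_s = (8/5)/2 = 0.8000 s
robot in T_r: 1.6000·0.1000 = 0.1600 m
braking distance = 1.6000²/(2·2.0000) = 0.6400 m
human over T_r+T_s: 1.2000·(0.1000+0.8000) = 1.0800 m
margins: 0.0200+0.0250+0.0500 = 0.0950 m
sum ≈ 0.1600+0.6400+1.0800+0.0950 ≈ 1.9750 m = S ✓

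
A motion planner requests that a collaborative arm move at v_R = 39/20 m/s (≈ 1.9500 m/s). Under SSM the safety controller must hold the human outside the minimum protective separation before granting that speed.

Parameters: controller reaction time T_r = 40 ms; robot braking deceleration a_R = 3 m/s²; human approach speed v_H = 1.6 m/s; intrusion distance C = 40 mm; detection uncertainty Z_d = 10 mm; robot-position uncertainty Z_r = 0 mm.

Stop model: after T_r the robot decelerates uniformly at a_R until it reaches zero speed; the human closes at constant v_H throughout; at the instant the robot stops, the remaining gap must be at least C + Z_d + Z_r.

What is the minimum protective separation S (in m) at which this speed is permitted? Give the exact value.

stop time T_s = (39/20)/3 = 0.6500 s
robot covers v_R·T_r = 1.9500·0.0400 = 0.0780 m before braking
robot under decel: 1.9500²/(2·3.0000) = 0.6338 m
human over T_r+T_s: 1.6000·(0.0400+0.6500) = 1.1040 m
margins: 0.0400+0.0100+0.0000 = 0.0500 m
S_min ≈ 0.0780+0.6338+1.1040+0.0500  ⇒  S_min = 7463/4000 m

S_min = 7463/4000 m = 1.8658 m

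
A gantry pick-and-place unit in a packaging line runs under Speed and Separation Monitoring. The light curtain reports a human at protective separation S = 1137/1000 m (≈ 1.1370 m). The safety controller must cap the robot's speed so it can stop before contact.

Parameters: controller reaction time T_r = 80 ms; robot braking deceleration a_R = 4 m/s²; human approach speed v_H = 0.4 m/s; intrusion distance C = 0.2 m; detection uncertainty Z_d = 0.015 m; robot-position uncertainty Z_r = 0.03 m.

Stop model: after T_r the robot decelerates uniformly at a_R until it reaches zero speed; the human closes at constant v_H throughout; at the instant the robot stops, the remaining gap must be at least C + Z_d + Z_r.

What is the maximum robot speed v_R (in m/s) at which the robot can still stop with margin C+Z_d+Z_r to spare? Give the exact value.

collect terms ⇒ (1/8)·v_R² + (9/50)·v_R + (-43/50) = 0
  disc = (9/50)² − 4·(1/8)·(-43/50) = 289/625 ; √disc = 17/25
  v_R = (−(9/50) + 17/25) / (2·(1/8)) = 2 m/s
check:
stop time T_s = 2/4 = 0.5000 s
robot in T_r: 2.0000·0.0800 = 0.1600 m
robot covers 2.0000·0.5000 − ½·4.0000·0.5000² = 0.5000 m while stopping
human over T_r+T_s: 0.4000·(0.0800+0.5000) = 0.2320 m
C+Z_d+Z_r = 0.2000+0.0150+0.0300 = 0.2450 m
sum ≈ 0.1600+0.5000+0.2320+0.2450 ≈ 1.1370 m = S ✓

v_R_max = 2 m/s = 2.0000 m/s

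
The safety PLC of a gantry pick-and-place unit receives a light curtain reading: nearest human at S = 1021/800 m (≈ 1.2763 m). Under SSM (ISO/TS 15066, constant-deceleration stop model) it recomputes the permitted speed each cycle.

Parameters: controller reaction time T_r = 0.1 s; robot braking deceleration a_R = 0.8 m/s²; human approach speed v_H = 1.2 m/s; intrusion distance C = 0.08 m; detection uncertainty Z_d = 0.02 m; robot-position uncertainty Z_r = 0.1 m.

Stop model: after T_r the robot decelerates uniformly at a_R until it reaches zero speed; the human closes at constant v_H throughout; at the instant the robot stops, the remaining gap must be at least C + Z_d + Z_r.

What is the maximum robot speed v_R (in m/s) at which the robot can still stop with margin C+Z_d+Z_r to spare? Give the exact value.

collect terms ⇒ (5/8)·v_R² + (8/5)·v_R + (-153/160) = 0
  disc = (8/5)² − 4·(5/8)·(-153/160) = 7921/1600 ; √disc = 89/40
  v_R = (−(8/5) + 89/40) / (2·(5/8)) = 1/2 m/s
check:
braking lasts T_s = (1/2)/(4/5) = 0.6250 s
robot in T_r: 0.5000·0.1000 = 0.0500 m
robot under decel: 0.5000²/(2·0.8000) = 0.1562 m
human closes 1.2000·0.7250 = 0.8700 m
residual clearance needed = 0.0800+0.0200+0.1000 = 0.2000 m
sum ≈ 0.0500+0.1562+0.8700+0.2000 ≈ 1.2763 m = S ✓

v_R_max = 1/2 m/s = 0.5000 m/s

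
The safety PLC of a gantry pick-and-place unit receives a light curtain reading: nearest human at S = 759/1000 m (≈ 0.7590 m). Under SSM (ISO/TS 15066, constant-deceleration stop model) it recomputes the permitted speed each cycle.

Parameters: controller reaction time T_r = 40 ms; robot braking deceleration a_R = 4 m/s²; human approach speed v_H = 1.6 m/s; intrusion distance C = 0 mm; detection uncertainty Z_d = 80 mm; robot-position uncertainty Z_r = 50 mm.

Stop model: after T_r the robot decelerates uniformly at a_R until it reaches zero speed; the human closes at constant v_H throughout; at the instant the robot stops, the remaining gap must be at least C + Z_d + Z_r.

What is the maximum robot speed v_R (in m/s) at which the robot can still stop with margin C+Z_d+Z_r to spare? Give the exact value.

v_R_max = 1 m/s = 1.0000 m/s

collect terms ⇒ (1/8)·v_R² + (11/25)·v_R + (-113/200) = 0
  disc = (11/25)² − 4·(1/8)·(-113/200) = 4761/10000 ; √disc = 69/100
  v_R = (−(11/25) + 69/100) / (2·(1/8)) = 1 m/s
check:
T_s = v_R/a_R = 1/4 = 0.2500 s
reaction-phase robot travel = 1.0000·0.0400 = 0.0400 m
braking distance = 1.0000²/(2·4.0000) = 0.1250 m
person approaches 1.6000·(0.0400+0.2500) = 0.4640 m
C+Z_d+Z_r = 0.0000+0.0800+0.0500 = 0.1300 m
sum ≈ 0.0400+0.1250+0.4640+0.1300 ≈ 0.7590 m = S ✓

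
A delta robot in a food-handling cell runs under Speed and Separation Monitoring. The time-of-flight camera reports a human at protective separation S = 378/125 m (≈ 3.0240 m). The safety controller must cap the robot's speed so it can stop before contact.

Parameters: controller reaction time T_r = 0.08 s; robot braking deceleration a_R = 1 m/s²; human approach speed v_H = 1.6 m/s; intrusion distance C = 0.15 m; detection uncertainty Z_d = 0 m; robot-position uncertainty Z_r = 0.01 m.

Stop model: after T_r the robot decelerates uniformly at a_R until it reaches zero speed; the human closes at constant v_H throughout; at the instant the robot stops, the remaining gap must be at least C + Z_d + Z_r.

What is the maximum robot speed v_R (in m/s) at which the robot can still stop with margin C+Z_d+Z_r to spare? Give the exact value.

v_R_max = 6/5 m/s = 1.2000 m/s

collect terms ⇒ (1/2)·v_R² + (42/25)·v_R + (-342/125) = 0
  disc = (42/25)² − 4·(1/2)·(-342/125) = 5184/625 ; √disc = 72/25
  v_R = (−(42/25) + 72/25) / (2·(1/2)) = 6/5 m/s
check:
T_s = v_R/a_R = (6/5)/1 = 1.2000 s
reaction-phase robot travel = 1.2000·0.0800 = 0.0960 m
braking distance = 1.2000²/(2·1.0000) = 0.7200 m
human over T_r+T_s: 1.6000·(0.0800+1.2000) = 2.0480 m
residual clearance needed = 0.1500+0.0000+0.0100 = 0.1600 m
sum ≈ 0.0960+0.7200+2.0480+0.1600 ≈ 3.0240 m = S ✓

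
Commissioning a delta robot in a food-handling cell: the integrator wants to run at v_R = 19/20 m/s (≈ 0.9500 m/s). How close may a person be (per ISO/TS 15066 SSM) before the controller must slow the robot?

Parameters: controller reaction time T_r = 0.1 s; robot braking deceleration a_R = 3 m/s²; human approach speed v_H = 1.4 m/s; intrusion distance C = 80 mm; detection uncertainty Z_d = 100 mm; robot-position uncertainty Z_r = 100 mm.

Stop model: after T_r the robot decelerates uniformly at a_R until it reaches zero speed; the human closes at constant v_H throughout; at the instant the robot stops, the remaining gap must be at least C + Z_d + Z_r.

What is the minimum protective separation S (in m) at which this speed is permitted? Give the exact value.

S_min = 887/800 m = 1.1087 m

stop time T_s = (19/20)/3 = 0.3167 s
robot covers v_R·T_r = 0.9500·0.1000 = 0.0950 m before braking
robot covers 0.9500·0.3167 − ½·3.0000·0.3167² = 0.1504 m while stopping
human over T_r+T_s: 1.4000·(0.1000+0.3167) = 0.5833 m
residual clearance needed = 0.0800+0.1000+0.1000 = 0.2800 m
S_min ≈ 0.0950+0.1504+0.5833+0.2800  ⇒  S_min = 887/800 m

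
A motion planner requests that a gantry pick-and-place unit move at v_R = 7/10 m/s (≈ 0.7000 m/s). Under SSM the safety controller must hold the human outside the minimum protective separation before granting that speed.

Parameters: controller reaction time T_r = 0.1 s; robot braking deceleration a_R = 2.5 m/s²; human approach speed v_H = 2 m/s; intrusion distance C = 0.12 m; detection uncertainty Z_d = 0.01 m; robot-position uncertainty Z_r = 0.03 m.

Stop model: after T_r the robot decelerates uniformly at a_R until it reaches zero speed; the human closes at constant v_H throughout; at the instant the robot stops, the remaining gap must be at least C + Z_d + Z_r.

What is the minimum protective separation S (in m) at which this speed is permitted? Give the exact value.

T_s = v_R/a_R = (7/10)/(5/2) = 0.2800 s
robot in T_r: 0.7000·0.1000 = 0.0700 m
robot covers 0.7000·0.2800 − ½·2.5000·0.2800² = 0.0980 m while stopping
human over T_r+T_s: 2.0000·(0.1000+0.2800) = 0.7600 m
C+Z_d+Z_r = 0.1200+0.0100+0.0300 = 0.1600 m
S_min ≈ 0.0700+0.0980+0.7600+0.1600  ⇒  S_min = 136/125 m

S_min = 136/125 m = 1.0880 m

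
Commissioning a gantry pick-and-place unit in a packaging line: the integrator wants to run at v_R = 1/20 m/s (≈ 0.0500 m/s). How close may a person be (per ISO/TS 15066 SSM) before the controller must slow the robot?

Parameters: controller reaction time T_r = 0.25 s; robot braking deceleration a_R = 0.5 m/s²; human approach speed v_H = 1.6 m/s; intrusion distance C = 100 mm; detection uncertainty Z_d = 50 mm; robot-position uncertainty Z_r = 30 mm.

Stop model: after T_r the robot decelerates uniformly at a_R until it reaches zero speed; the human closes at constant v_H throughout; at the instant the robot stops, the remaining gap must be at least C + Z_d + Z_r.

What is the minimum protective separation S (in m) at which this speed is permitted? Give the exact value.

braking lasts T_s = (1/20)/(1/2) = 0.1000 s
reaction-phase robot travel = 0.0500·0.2500 = 0.0125 m
braking distance = 0.0500²/(2·0.5000) = 0.0025 m
human over T_r+T_s: 1.6000·(0.2500+0.1000) = 0.5600 m
C+Z_d+Z_r = 0.1000+0.0500+0.0300 = 0.1800 m
S_min ≈ 0.0125+0.0025+0.5600+0.1800  ⇒  S_min = 151/200 m

S_min = 151/200 m = 0.7550 m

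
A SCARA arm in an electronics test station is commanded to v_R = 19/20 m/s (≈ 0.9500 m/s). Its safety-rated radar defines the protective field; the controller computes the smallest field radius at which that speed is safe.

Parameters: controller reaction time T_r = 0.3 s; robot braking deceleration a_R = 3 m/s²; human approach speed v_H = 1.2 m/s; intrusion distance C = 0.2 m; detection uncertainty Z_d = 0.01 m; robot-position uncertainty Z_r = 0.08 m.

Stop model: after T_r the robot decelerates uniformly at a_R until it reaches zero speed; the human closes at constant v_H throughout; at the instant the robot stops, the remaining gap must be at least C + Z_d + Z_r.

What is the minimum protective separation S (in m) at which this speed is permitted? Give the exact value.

braking lasts T_s = (19/20)/3 = 0.3167 s
reaction-phase robot travel = 0.9500·0.3000 = 0.2850 m
robot under decel: 0.9500²/(2·3.0000) = 0.1504 m
human over T_r+T_s: 1.2000·(0.3000+0.3167) = 0.7400 m
residual clearance needed = 0.2000+0.0100+0.0800 = 0.2900 m
S_min ≈ 0.2850+0.1504+0.7400+0.2900  ⇒  S_min = 3517/2400 m

S_min = 3517/2400 m = 1.4654 m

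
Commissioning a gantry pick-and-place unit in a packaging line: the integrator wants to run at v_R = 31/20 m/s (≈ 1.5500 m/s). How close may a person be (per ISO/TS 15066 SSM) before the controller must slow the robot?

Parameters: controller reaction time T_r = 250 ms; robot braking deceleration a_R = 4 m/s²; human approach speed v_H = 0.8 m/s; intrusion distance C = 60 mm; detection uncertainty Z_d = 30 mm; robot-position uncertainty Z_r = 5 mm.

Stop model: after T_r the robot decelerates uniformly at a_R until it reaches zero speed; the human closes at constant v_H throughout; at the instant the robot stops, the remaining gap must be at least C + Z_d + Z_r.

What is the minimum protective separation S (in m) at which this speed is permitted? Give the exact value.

stop time T_s = (31/20)/4 = 0.3875 s
robot covers v_R·T_r = 1.5500·0.2500 = 0.3875 m before braking
braking distance = 1.5500²/(2·4.0000) = 0.3003 m
human closes 0.8000·0.6375 = 0.5100 m
margins: 0.0600+0.0300+0.0050 = 0.0950 m
S_min ≈ 0.3875+0.3003+0.5100+0.0950  ⇒  S_min = 4137/3200 m

S_min = 4137/3200 m = 1.2928 m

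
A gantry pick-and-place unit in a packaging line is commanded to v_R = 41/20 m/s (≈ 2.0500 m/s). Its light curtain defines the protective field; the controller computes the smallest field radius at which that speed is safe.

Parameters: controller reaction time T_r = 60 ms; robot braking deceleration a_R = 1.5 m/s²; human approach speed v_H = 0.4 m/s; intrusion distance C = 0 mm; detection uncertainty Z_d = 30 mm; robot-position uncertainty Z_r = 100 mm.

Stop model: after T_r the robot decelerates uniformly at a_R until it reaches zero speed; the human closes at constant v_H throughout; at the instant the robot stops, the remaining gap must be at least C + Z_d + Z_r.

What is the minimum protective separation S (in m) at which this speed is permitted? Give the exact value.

T_s = v_R/a_R = (41/20)/(3/2) = 1.3667 s
robot covers v_R·T_r = 2.0500·0.0600 = 0.1230 m before braking
braking distance = 2.0500²/(2·1.5000) = 1.4008 m
human closes 0.4000·1.4267 = 0.5707 m
residual clearance needed = 0.0000+0.0300+0.1000 = 0.1300 m
S_min ≈ 0.1230+1.4008+0.5707+0.1300  ⇒  S_min = 4449/2000 m

S_min = 4449/2000 m = 2.2245 m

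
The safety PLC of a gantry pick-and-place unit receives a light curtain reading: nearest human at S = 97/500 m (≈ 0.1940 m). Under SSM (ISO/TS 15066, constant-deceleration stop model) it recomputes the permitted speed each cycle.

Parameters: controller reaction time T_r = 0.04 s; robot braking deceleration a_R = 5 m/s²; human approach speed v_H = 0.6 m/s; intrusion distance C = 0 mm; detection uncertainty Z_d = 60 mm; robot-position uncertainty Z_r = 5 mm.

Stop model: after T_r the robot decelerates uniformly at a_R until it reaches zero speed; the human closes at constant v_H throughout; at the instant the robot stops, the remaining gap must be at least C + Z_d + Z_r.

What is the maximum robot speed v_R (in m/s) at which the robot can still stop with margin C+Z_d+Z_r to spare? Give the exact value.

v_R_max = 1/2 m/s = 0.5000 m/s

quadratic (1/10)·v² + (4/25)·v + (-21/200) = 0
  disc = (4/25)² − 4·(1/10)·(-21/200) = 169/2500 ; √disc = 13/50
  v_R = (−(4/25) + 13/50) / (2·(1/10)) = 1/2 m/s
check:
stop time T_s = (1/2)/5 = 0.1000 s
reaction-phase robot travel = 0.5000·0.0400 = 0.0200 m
robot covers 0.5000·0.1000 − ½·5.0000·0.1000² = 0.0250 m while stopping
person approaches 0.6000·(0.0400+0.1000) = 0.0840 m
margins: 0.0000+0.0600+0.0050 = 0.0650 m
sum ≈ 0.0200+0.0250+0.0840+0.0650 ≈ 0.1940 m = S ✓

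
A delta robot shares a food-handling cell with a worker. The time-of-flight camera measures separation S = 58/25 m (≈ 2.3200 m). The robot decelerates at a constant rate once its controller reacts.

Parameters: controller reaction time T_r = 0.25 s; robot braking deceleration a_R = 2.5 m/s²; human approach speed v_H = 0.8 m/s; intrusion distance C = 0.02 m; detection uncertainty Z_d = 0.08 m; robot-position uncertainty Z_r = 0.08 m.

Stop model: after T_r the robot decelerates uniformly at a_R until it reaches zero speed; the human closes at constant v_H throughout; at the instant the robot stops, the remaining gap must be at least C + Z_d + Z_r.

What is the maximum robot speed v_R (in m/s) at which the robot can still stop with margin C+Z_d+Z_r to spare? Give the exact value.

v_R_max = 2 m/s = 2.0000 m/s

at the boundary: (1/5)·v² + (57/100)·v + (-97/50) = 0
  disc = (57/100)² − 4·(1/5)·(-97/50) = 18769/10000 ; √disc = 137/100
  v_R = (−(57/100) + 137/100) / (2·(1/5)) = 2 m/s
check:
stop time T_s = 2/(5/2) = 0.8000 s
reaction-phase robot travel = 2.0000·0.2500 = 0.5000 m
robot under decel: 2.0000²/(2·2.5000) = 0.8000 m
human over T_r+T_s: 0.8000·(0.2500+0.8000) = 0.8400 m
margins: 0.0200+0.0800+0.0800 = 0.1800 m
sum ≈ 0.5000+0.8000+0.8400+0.1800 ≈ 2.3200 m = S ✓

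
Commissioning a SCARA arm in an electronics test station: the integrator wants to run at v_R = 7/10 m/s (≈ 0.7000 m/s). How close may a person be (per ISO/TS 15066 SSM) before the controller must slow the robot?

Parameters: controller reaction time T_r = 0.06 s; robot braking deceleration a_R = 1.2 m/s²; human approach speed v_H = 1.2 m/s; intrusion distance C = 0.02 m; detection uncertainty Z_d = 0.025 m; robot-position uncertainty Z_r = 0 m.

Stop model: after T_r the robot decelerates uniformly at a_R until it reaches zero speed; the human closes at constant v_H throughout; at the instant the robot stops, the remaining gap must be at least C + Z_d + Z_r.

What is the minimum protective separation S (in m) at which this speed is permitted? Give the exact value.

T_s = v_R/a_R = (7/10)/(6/5) = 0.5833 s
robot covers v_R·T_r = 0.7000·0.0600 = 0.0420 m before braking
robot covers 0.7000·0.5833 − ½·1.2000·0.5833² = 0.2042 m while stopping
human closes 1.2000·0.6433 = 0.7720 m
residual clearance needed = 0.0200+0.0250+0.0000 = 0.0450 m
S_min ≈ 0.0420+0.2042+0.7720+0.0450  ⇒  S_min = 6379/6000 m

S_min = 6379/6000 m = 1.0632 m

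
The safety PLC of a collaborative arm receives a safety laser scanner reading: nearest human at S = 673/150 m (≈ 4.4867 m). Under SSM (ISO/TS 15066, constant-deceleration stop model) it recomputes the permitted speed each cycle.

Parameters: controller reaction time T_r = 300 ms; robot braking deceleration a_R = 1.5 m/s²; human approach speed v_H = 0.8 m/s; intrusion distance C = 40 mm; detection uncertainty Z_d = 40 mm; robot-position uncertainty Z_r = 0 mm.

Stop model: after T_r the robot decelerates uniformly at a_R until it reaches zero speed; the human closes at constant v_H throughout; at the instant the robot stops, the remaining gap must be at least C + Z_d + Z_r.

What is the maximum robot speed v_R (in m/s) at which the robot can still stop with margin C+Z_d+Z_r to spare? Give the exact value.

collect terms ⇒ (1/3)·v_R² + (5/6)·v_R + (-25/6) = 0
  disc = (5/6)² − 4·(1/3)·(-25/6) = 25/4 ; √disc = 5/2
  v_R = (−(5/6) + 5/2) / (2·(1/3)) = 5/2 m/s
check:
T_s = v_R/a_R = (5/2)/(3/2) = 1.6667 s
robot in T_r: 2.5000·0.3000 = 0.7500 m
robot covers 2.5000·1.6667 − ½·1.5000·1.6667² = 2.0833 m while stopping
person approaches 0.8000·(0.3000+1.6667) = 1.5733 m
residual clearance needed = 0.0400+0.0400+0.0000 = 0.0800 m
sum ≈ 0.7500+2.0833+1.5733+0.0800 ≈ 4.4867 m = S ✓

v_R_max = 5/2 m/s = 2.5000 m/s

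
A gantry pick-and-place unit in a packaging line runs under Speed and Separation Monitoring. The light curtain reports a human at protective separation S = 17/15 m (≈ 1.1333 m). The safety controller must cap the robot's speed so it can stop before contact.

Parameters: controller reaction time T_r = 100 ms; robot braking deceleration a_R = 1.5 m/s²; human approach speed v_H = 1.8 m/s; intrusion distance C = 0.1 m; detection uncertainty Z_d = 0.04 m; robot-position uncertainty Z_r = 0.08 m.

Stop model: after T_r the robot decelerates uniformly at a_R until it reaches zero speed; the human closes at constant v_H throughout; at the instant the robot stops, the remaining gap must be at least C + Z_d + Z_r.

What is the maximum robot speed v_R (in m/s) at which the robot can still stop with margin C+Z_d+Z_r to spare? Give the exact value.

collect terms ⇒ (1/3)·v_R² + (13/10)·v_R + (-11/15) = 0
  disc = (13/10)² − 4·(1/3)·(-11/15) = 2401/900 ; √disc = 49/30
  v_R = (−(13/10) + 49/30) / (2·(1/3)) = 1/2 m/s
check:
stop time T_s = (1/2)/(3/2) = 0.3333 s
robot covers v_R·T_r = 0.5000·0.1000 = 0.0500 m before braking
robot under decel: 0.5000²/(2·1.5000) = 0.0833 m
human over T_r+T_s: 1.8000·(0.1000+0.3333) = 0.7800 m
residual clearance needed = 0.1000+0.0400+0.0800 = 0.2200 m
sum ≈ 0.0500+0.0833+0.7800+0.2200 ≈ 1.1333 m = S ✓

v_R_max = 1/2 m/s = 0.5000 m/s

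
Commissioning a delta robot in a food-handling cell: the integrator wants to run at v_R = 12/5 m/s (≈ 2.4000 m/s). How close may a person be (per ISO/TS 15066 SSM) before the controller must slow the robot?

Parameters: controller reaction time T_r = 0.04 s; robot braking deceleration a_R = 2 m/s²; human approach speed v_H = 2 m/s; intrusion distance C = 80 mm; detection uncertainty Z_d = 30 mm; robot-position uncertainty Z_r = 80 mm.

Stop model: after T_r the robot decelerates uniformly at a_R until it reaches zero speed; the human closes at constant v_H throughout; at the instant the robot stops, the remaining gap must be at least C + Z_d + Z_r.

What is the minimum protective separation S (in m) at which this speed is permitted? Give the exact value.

S_min = 2103/500 m = 4.2060 m

braking lasts T_s = (12/5)/2 = 1.2000 s
reaction-phase robot travel = 2.4000·0.0400 = 0.0960 m
robot under decel: 2.4000²/(2·2.0000) = 1.4400 m
person approaches 2.0000·(0.0400+1.2000) = 2.4800 m
residual clearance needed = 0.0800+0.0300+0.0800 = 0.1900 m
S_min ≈ 0.0960+1.4400+2.4800+0.1900  ⇒  S_min = 2103/500 m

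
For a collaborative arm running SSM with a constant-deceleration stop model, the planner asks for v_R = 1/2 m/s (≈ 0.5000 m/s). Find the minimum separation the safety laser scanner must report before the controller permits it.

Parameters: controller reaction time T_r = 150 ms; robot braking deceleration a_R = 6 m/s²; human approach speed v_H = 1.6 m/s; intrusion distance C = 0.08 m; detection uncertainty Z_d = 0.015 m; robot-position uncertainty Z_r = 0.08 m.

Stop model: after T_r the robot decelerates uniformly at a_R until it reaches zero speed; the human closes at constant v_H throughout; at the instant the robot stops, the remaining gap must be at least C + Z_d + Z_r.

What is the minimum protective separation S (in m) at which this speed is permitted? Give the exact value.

T_s = v_R/a_R = (1/2)/6 = 0.0833 s
robot in T_r: 0.5000·0.1500 = 0.0750 m
braking distance = 0.5000²/(2·6.0000) = 0.0208 m
human over T_r+T_s: 1.6000·(0.1500+0.0833) = 0.3733 m
margins: 0.0800+0.0150+0.0800 = 0.1750 m
S_min ≈ 0.0750+0.0208+0.3733+0.1750  ⇒  S_min = 773/1200 m

S_min = 773/1200 m = 0.6442 m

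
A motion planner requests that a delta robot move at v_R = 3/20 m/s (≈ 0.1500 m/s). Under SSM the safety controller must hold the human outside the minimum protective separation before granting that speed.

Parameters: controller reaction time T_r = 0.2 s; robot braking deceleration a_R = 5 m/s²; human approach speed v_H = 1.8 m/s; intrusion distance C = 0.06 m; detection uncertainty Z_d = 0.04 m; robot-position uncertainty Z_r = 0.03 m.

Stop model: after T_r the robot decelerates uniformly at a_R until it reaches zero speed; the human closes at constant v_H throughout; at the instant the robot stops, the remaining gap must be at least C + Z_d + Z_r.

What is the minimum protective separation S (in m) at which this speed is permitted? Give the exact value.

T_s = v_R/a_R = (3/20)/5 = 0.0300 s
robot covers v_R·T_r = 0.1500·0.2000 = 0.0300 m before braking
braking distance = 0.1500²/(2·5.0000) = 0.0022 m
person approaches 1.8000·(0.2000+0.0300) = 0.4140 m
C+Z_d+Z_r = 0.0600+0.0400+0.0300 = 0.1300 m
S_min ≈ 0.0300+0.0022+0.4140+0.1300  ⇒  S_min = 461/800 m

S_min = 461/800 m = 0.5763 m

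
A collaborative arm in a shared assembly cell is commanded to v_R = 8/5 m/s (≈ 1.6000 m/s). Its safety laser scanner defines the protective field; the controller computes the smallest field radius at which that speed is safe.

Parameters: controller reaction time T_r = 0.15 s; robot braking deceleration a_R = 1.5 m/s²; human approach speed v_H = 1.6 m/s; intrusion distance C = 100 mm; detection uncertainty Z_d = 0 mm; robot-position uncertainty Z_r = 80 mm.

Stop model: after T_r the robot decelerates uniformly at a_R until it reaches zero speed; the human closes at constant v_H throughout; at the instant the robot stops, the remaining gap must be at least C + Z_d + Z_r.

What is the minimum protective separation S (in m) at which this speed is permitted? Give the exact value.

S_min = 161/50 m = 3.2200 m

braking lasts T_s = (8/5)/(3/2) = 1.0667 s
robot covers v_R·T_r = 1.6000·0.1500 = 0.2400 m before braking
robot covers 1.6000·1.0667 − ½·1.5000·1.0667² = 0.8533 m while stopping
human over T_r+T_s: 1.6000·(0.1500+1.0667) = 1.9467 m
margins: 0.1000+0.0000+0.0800 = 0.1800 m
S_min ≈ 0.2400+0.8533+1.9467+0.1800  ⇒  S_min = 161/50 m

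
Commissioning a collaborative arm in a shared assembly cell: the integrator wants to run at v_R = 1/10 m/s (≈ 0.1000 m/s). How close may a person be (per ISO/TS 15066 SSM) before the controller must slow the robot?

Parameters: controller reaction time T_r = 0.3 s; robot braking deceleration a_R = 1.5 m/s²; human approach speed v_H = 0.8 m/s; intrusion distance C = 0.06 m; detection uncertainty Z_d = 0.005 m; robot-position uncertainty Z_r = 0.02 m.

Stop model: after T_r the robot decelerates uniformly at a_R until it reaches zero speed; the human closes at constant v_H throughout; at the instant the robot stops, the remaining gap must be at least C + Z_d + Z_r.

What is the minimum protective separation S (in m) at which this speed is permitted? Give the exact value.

stop time T_s = (1/10)/(3/2) = 0.0667 s
robot in T_r: 0.1000·0.3000 = 0.0300 m
robot covers 0.1000·0.0667 − ½·1.5000·0.0667² = 0.0033 m while stopping
human closes 0.8000·0.3667 = 0.2933 m
margins: 0.0600+0.0050+0.0200 = 0.0850 m
S_min ≈ 0.0300+0.0033+0.2933+0.0850  ⇒  S_min = 247/600 m

S_min = 247/600 m = 0.4117 m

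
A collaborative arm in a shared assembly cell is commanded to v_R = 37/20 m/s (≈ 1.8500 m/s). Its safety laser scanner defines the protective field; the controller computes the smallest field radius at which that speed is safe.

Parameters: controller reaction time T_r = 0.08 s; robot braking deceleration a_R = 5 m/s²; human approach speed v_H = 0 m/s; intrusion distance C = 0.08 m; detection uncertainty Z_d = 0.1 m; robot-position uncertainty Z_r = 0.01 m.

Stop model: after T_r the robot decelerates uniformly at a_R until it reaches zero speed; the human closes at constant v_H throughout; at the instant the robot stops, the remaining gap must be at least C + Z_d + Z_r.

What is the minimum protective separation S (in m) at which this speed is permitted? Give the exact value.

S_min = 2721/4000 m = 0.6803 m

stop time T_s = (37/20)/5 = 0.3700 s
robot covers v_R·T_r = 1.8500·0.0800 = 0.1480 m before braking
braking distance = 1.8500²/(2·5.0000) = 0.3422 m
human over T_r+T_s: 0.0000·(0.0800+0.3700) = 0.0000 m
C+Z_d+Z_r = 0.0800+0.1000+0.0100 = 0.1900 m
S_min ≈ 0.1480+0.3422+0.0000+0.1900  ⇒  S_min = 2721/4000 m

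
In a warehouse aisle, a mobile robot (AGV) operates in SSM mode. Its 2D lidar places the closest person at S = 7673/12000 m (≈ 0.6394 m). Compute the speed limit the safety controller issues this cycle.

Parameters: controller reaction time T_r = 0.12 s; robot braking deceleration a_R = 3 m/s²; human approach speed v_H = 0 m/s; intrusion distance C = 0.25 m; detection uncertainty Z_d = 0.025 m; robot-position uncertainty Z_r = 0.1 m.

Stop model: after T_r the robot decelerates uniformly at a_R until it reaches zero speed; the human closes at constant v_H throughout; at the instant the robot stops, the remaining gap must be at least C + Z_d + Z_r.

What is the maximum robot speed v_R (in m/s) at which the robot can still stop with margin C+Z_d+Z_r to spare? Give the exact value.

v_R_max = 19/20 m/s = 0.9500 m/s

quadratic (1/6)·v² + (3/25)·v + (-3173/12000) = 0
  disc = (3/25)² − 4·(1/6)·(-3173/12000) = 17161/90000 ; √disc = 131/300
  v_R = (−(3/25) + 131/300) / (2·(1/6)) = 19/20 m/s
check:
stop time T_s = (19/20)/3 = 0.3167 s
robot covers v_R·T_r = 0.9500·0.1200 = 0.1140 m before braking
robot covers 0.9500·0.3167 − ½·3.0000·0.3167² = 0.1504 m while stopping
human closes 0.0000·0.4367 = 0.0000 m
residual clearance needed = 0.2500+0.0250+0.1000 = 0.3750 m
sum ≈ 0.1140+0.1504+0.0000+0.3750 ≈ 0.6394 m = S ✓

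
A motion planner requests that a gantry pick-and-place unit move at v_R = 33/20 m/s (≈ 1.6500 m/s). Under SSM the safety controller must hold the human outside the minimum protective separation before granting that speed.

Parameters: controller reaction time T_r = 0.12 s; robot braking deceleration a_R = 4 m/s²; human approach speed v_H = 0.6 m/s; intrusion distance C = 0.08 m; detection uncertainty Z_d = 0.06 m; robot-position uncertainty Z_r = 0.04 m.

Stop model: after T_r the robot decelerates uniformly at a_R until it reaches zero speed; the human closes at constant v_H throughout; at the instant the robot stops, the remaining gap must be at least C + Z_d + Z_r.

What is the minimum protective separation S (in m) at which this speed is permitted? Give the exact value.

T_s = v_R/a_R = (33/20)/4 = 0.4125 s
robot covers v_R·T_r = 1.6500·0.1200 = 0.1980 m before braking
braking distance = 1.6500²/(2·4.0000) = 0.3403 m
human closes 0.6000·0.5325 = 0.3195 m
margins: 0.0800+0.0600+0.0400 = 0.1800 m
S_min ≈ 0.1980+0.3403+0.3195+0.1800  ⇒  S_min = 3321/3200 m

S_min = 3321/3200 m = 1.0378 m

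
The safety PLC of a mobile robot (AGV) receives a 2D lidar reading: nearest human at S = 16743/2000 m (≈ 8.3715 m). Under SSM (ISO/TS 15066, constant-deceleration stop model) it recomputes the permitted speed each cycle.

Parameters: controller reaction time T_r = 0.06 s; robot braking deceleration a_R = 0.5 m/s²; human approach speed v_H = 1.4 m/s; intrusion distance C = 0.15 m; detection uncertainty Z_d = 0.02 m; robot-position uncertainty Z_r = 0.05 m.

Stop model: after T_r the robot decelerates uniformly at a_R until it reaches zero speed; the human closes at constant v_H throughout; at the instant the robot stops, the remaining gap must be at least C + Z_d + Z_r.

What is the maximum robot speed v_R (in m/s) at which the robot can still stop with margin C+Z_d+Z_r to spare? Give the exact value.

at the boundary: (1)·v² + (143/50)·v + (-3227/400) = 0
  disc = (143/50)² − 4·(1)·(-3227/400) = 25281/625 ; √disc = 159/25
  v_R = (−(143/50) + 159/25) / (2·(1)) = 7/4 m/s
check:
braking lasts T_s = (7/4)/(1/2) = 3.5000 s
robot covers v_R·T_r = 1.7500·0.0600 = 0.1050 m before braking
robot covers 1.7500·3.5000 − ½·0.5000·3.5000² = 3.0625 m while stopping
person approaches 1.4000·(0.0600+3.5000) = 4.9840 m
margins: 0.1500+0.0200+0.0500 = 0.2200 m
sum ≈ 0.1050+3.0625+4.9840+0.2200 ≈ 8.3715 m = S ✓

v_R_max = 7/4 m/s = 1.7500 m/s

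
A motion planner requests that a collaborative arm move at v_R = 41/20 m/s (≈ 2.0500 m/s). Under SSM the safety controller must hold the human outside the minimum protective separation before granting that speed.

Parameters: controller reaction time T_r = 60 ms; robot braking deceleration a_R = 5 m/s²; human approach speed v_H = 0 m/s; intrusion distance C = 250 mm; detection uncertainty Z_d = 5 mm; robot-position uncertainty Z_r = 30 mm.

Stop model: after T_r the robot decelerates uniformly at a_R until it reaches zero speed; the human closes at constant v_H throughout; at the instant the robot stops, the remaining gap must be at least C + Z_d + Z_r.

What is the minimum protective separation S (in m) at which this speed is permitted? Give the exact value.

T_s = v_R/a_R = (41/20)/5 = 0.4100 s
reaction-phase robot travel = 2.0500·0.0600 = 0.1230 m
robot under decel: 2.0500²/(2·5.0000) = 0.4203 m
human over T_r+T_s: 0.0000·(0.0600+0.4100) = 0.0000 m
C+Z_d+Z_r = 0.2500+0.0050+0.0300 = 0.2850 m
S_min ≈ 0.1230+0.4203+0.0000+0.2850  ⇒  S_min = 3313/4000 m

S_min = 3313/4000 m = 0.8283 m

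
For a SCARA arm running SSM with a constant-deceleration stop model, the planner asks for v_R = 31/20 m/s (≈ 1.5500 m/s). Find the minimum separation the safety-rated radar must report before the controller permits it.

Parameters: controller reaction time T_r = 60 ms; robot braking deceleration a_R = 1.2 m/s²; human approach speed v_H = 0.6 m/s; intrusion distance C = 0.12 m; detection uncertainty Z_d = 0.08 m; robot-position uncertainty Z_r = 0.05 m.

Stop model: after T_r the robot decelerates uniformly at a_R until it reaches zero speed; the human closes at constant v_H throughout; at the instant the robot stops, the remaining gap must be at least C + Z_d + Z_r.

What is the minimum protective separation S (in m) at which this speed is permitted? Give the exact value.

S_min = 51721/24000 m = 2.1550 m

braking lasts T_s = (31/20)/(6/5) = 1.2917 s
robot covers v_R·T_r = 1.5500·0.0600 = 0.0930 m before braking
robot covers 1.5500·1.2917 − ½·1.2000·1.2917² = 1.0010 m while stopping
person approaches 0.6000·(0.0600+1.2917) = 0.8110 m
margins: 0.1200+0.0800+0.0500 = 0.2500 m
S_min ≈ 0.0930+1.0010+0.8110+0.2500  ⇒  S_min = 51721/24000 m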